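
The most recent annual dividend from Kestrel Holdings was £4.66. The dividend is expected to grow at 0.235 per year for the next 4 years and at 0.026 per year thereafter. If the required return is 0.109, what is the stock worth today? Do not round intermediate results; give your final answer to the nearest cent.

£113.16

D_1 = 5.75510
D_2 = 7.10755
D_3 = 8.77782
D_4 = 10.84061
Terminal value at year 4: TV = D_4×(1+g_2)/(r−g_2) = 11.12247/0.083 = 134.00562
P_0 = D_1/(1+r)^1 + D_2/(1+r)^2 + D_3/(1+r)^3 + D_4/(1+r)^4 + TV/(1+r)^4
    = 5.18945 + 5.77905 + 6.43565 + 7.16684 + 88.59247 = 113.16346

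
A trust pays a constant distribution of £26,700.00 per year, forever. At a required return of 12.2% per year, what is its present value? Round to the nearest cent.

Level perpetuity: PV = C / r = £26,700.00 / 0.122 = £218,852.46

£218852.46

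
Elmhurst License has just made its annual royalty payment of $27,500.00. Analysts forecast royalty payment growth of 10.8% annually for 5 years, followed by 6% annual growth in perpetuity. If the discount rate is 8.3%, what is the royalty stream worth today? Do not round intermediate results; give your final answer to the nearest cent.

$1567905.42

D_1 = 30470.00000
D_2 = 33760.76000
D_3 = 37406.92208
D_4 = 41446.86966
D_5 = 45923.13159
Terminal value at year 5: TV = D_5×(1+g_2)/(r−g_2) = 48678.51948/0.023 = 2116457.36886
P_0 = D_1/(1+r)^1 + D_2/(1+r)^2 + D_3/(1+r)^3 + D_4/(1+r)^4 + D_5/(1+r)^5 + TV/(1+r)^5
    = 28134.81071 + 28784.27541 + 29448.73237 + 30128.52767 + 30824.01538 + 1420585.05653 = 1567905.41806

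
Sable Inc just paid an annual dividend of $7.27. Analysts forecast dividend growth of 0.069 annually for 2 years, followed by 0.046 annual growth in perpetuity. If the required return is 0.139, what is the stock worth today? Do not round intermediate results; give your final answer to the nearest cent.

D_1 = 7.77163
D_2 = 8.30787
Terminal value at year 2: TV = D_2×(1+g_2)/(r−g_2) = 8.69003/0.093 = 93.44123
P_0 = D_1/(1+r)^1 + D_2/(1+r)^2 + TV/(1+r)^2
    = 6.82320 + 6.40387 + 72.02630 = 85.25337

$85.25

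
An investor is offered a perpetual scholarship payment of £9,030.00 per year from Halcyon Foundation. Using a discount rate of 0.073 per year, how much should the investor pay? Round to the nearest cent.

£123698.63

Level perpetuity: PV = C / r = £9,030.00 / 0.073 = £123,698.63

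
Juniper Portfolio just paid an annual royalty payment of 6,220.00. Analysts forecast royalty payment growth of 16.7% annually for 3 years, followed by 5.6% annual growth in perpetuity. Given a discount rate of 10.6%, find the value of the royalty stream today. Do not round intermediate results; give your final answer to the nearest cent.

175118.36

D_1 = 7258.74000
D_2 = 8470.94958
D_3 = 9885.59816
Terminal value at year 3: TV = D_3×(1+g_2)/(r−g_2) = 10439.19166/0.05 = 208783.83314
P_0 = D_1/(1+r)^1 + D_2/(1+r)^2 + D_3/(1+r)^3 + TV/(1+r)^3
    = 6563.05606 + 6925.03293 + 7306.97417 + 154323.29440 = 175118.35755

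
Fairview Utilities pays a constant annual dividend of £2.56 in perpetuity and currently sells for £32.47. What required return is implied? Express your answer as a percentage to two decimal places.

P = C/r ⇒ r = C/P = £2.56/£32.47 = 0.078842

7.88%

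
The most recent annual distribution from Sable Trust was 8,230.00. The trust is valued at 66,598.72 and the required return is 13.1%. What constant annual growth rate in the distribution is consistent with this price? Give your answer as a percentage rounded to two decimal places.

P = D₀(1+g)/(r−g) ⇒ P(r−g) = D₀(1+g) ⇒ g(P+D₀) = P·r − D₀
g = (P·r − D₀)/(P + D₀) = (66,598.72×0.131 − 8,230.00) / (66,598.72 + 8,230.00) = 0.006608

0.66%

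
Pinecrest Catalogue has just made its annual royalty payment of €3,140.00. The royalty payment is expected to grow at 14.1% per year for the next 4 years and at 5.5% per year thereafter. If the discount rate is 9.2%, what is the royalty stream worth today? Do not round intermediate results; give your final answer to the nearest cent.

€120750.33

D_1 = 3582.74000
D_2 = 4087.90634
D_3 = 4664.30113
D_4 = 5321.96759
Terminal value at year 4: TV = D_4×(1+g_2)/(r−g_2) = 5614.67581/0.037 = 151747.99491
P_0 = D_1/(1+r)^1 + D_2/(1+r)^2 + D_3/(1+r)^3 + D_4/(1+r)^4 + TV/(1+r)^4
    = 3280.89744 + 3428.11719 + 3581.94296 + 3742.67117 + 106716.70510 = 120750.33386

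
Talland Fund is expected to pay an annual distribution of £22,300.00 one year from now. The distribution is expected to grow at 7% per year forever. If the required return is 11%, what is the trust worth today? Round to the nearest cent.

£557500.00

Growing perpetuity: P = D₁ / (r − g) = £22,300.0000 / (0.11 − 0.07) = £557,500.00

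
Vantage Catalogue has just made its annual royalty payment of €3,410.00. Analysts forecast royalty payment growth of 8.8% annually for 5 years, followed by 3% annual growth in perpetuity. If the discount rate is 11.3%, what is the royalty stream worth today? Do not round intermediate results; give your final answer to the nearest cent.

€53707.97

D_1 = 3710.08000
D_2 = 4036.56704
D_3 = 4391.78494
D_4 = 4778.26201
D_5 = 5198.74907
Terminal value at year 5: TV = D_5×(1+g_2)/(r−g_2) = 5354.71154/0.083 = 64514.59691
P_0 = D_1/(1+r)^1 + D_2/(1+r)^2 + D_3/(1+r)^3 + D_4/(1+r)^4 + D_5/(1+r)^5 + TV/(1+r)^5
    = 3333.40521 + 3258.53088 + 3185.33836 + 3113.78988 + 3043.84851 + 37773.05982 = 53707.97267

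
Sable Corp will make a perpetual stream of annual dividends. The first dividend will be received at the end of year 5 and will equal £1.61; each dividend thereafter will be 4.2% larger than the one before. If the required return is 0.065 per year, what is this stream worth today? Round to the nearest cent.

£54.41

Value at end of year 4: C₁ / (r − g) = £1.61 / (0.065 − 0.042) = £70.0000
Discount to today: PV = £70.0000 / (1 + 0.065)^4 = £70.0000 / 1.286466 = £54.41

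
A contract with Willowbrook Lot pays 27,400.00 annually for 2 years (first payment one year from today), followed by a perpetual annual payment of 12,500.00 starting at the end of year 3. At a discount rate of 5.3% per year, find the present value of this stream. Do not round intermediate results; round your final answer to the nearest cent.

263436.95

PV of 2-year annuity: 27,400.00 × [1 − (1+0.053)^−2] / 0.053 = 50732.09182
Perpetuity value at year 2: 12,500.00 / 0.053 = 235849.05660
PV of perpetuity: 235849.05660 / (1+0.053)^2 = 212704.85413
Total PV = 50732.09182 + 212704.85413 = 263436.94595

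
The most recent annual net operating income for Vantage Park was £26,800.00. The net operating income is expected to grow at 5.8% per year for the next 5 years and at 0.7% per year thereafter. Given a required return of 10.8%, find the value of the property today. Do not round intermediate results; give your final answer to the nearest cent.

£329029.94

D_1 = 28354.40000
D_2 = 29998.95520
D_3 = 31738.89460
D_4 = 33579.75049
D_5 = 35527.37602
Terminal value at year 5: TV = D_5×(1+g_2)/(r−g_2) = 35776.06765/0.101 = 354218.49157
P_0 = D_1/(1+r)^1 + D_2/(1+r)^2 + D_3/(1+r)^3 + D_4/(1+r)^4 + D_5/(1+r)^5 + TV/(1+r)^5
    = 25590.61372 + 24435.80263 + 23333.10396 + 22280.16605 + 21274.74340 + 212115.51088 = 329029.94063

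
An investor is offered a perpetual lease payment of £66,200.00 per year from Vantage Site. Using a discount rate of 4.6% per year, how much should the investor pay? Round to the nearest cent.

Level perpetuity: PV = C / r = £66,200.00 / 0.046 = £1,439,130.43

£1439130.43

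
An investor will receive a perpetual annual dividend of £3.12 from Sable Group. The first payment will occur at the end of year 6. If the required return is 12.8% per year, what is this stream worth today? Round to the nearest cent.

£13.35

Value at end of year 5: C / r = £3.12 / 0.128 = £24.3750
Discount to today: PV = £24.3750 / (1 + 0.128)^5 = £24.3750 / 1.826188 = £13.35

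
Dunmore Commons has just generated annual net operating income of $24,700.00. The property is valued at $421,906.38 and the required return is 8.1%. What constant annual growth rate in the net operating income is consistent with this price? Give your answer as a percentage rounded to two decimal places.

P = D₀(1+g)/(r−g) ⇒ P(r−g) = D₀(1+g) ⇒ g(P+D₀) = P·r − D₀
g = (P·r − D₀)/(P + D₀) = ($421,906.38×0.081 − $24,700.00) / ($421,906.38 + $24,700.00) = 0.021214

2.12%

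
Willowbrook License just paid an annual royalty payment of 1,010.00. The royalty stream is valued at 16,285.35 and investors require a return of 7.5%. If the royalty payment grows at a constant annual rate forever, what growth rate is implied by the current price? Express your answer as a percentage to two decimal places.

1.22%

P = D₀(1+g)/(r−g) ⇒ P(r−g) = D₀(1+g) ⇒ g(P+D₀) = P·r − D₀
g = (P·r − D₀)/(P + D₀) = (16,285.35×0.075 − 1,010.00) / (16,285.35 + 1,010.00) = 0.012223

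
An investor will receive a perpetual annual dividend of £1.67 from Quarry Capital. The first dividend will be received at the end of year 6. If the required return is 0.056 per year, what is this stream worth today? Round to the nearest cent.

£22.71

Value at end of year 5: C / r = £1.67 / 0.056 = £29.8214
Discount to today: PV = £29.8214 / (1 + 0.056)^5 = £29.8214 / 1.313166 = £22.71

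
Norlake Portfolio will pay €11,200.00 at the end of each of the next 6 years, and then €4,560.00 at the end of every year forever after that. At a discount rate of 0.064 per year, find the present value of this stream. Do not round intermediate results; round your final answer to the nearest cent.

€103494.68

PV of 6-year annuity: €11,200.00 × [1 − (1+0.064)^−6] / 0.064 = 54388.62156
Perpetuity value at year 6: €4,560.00 / 0.064 = 71250.00000
PV of perpetuity: 71250.00000 / (1+0.064)^6 = 49106.06122
Total PV = 54388.62156 + 49106.06122 = 103494.68278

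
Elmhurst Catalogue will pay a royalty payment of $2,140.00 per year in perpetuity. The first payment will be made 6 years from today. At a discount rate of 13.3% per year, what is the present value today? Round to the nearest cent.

Value at end of year 5: C / r = $2,140.00 / 0.133 = $16,090.2256
Discount to today: PV = $16,090.2256 / (1 + 0.133)^5 = $16,090.2256 / 1.867022 = $8,618.12

$8618.12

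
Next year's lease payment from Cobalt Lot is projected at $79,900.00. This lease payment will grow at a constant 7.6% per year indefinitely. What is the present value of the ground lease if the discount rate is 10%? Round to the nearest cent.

Growing perpetuity: P = D₁ / (r − g) = $79,900.0000 / (0.1 − 0.076) = $3,329,166.67

$3329166.67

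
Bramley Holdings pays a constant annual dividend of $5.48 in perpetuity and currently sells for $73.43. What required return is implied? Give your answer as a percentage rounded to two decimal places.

7.46%

P = C/r ⇒ r = C/P = $5.48/$73.43 = 0.074629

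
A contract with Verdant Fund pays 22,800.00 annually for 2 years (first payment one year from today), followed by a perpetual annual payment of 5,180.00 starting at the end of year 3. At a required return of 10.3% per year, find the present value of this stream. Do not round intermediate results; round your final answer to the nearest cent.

80748.76

PV of 2-year annuity: 22,800.00 × [1 − (1+0.103)^−2] / 0.103 = 39411.51183
Perpetuity value at year 2: 5,180.00 / 0.103 = 50291.26214
PV of perpetuity: 50291.26214 / (1+0.103)^2 = 41337.24322
Total PV = 39411.51183 + 41337.24322 = 80748.75505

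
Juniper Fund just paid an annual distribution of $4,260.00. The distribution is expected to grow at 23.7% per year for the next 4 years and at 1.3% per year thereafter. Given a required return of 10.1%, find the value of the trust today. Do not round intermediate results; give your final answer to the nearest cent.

D_1 = 5269.62000
D_2 = 6518.51994
D_3 = 8063.40917
D_4 = 9974.43714
Terminal value at year 4: TV = D_4×(1+g_2)/(r−g_2) = 10104.10482/0.088 = 114819.37296
P_0 = D_1/(1+r)^1 + D_2/(1+r)^2 + D_3/(1+r)^3 + D_4/(1+r)^4 + TV/(1+r)^4
    = 4786.21253 + 5377.42498 + 6041.66640 + 6787.95761 + 78138.64843 = 101131.90996

$101131.91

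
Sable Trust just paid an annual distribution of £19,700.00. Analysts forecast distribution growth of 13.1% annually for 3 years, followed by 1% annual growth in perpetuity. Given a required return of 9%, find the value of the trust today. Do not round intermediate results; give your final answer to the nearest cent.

D_1 = 22280.70000
D_2 = 25199.47170
D_3 = 28500.60249
Terminal value at year 3: TV = D_3×(1+g_2)/(r−g_2) = 28785.60852/0.08 = 359820.10647
P_0 = D_1/(1+r)^1 + D_2/(1+r)^2 + D_3/(1+r)^3 + TV/(1+r)^3
    = 20441.00917 + 21209.89117 + 22007.69442 + 277847.14201 = 341505.73677

£341505.74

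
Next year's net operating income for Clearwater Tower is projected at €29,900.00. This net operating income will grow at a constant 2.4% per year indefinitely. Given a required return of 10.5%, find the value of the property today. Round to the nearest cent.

Growing perpetuity: P = D₁ / (r − g) = €29,900.0000 / (0.105 − 0.024) = €369,135.80

€369135.80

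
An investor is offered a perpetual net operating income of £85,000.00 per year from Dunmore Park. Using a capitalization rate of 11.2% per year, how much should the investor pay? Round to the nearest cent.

Level perpetuity: PV = C / r = £85,000.00 / 0.112 = £758,928.57

£758928.57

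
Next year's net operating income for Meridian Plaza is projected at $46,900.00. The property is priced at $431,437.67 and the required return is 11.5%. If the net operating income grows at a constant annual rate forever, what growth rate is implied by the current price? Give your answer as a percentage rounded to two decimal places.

0.63%

P = D₁/(r−g) ⇒ g = r − D₁/P = 0.115 − $46,900.00/$431,437.67 = 0.006294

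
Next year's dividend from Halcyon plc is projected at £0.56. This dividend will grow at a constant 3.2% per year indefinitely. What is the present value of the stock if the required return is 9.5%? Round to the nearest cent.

Growing perpetuity: P = D₁ / (r − g) = £0.5600 / (0.095 − 0.032) = £8.89

£8.89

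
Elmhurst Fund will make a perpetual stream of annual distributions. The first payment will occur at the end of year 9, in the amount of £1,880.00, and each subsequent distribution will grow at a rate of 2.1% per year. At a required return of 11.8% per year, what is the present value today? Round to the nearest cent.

£7940.57

Value at end of year 8: C₁ / (r − g) = £1,880.00 / (0.118 − 0.021) = £19,381.4433
Discount to today: PV = £19,381.4433 / (1 + 0.118)^8 = £19,381.4433 / 2.440813 = £7,940.57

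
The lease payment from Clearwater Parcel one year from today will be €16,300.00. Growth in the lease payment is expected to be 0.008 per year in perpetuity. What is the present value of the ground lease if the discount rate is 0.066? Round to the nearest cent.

€281034.48

Growing perpetuity: P = D₁ / (r − g) = €16,300.0000 / (0.066 − 0.008) = €281,034.48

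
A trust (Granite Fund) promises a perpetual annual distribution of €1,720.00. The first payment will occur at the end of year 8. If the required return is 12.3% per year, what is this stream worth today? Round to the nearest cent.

Value at end of year 7: C / r = €1,720.00 / 0.123 = €13,983.7398
Discount to today: PV = €13,983.7398 / (1 + 0.123)^7 = €13,983.7398 / 2.252466 = €6,208.19

€6208.19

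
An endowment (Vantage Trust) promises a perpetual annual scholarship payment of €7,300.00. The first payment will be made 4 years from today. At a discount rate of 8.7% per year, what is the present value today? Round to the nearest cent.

Value at end of year 3: C / r = €7,300.00 / 0.087 = €83,908.0460
Discount to today: PV = €83,908.0460 / (1 + 0.087)^3 = €83,908.0460 / 1.284366 = €65,330.35

€65330.35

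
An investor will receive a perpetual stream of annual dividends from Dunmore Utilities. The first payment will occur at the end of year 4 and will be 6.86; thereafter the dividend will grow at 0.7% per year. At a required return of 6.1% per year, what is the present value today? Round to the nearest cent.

106.36

Value at end of year 3: C₁ / (r − g) = 6.86 / (0.061 − 0.007) = 127.0370
Discount to today: PV = 127.0370 / (1 + 0.061)^3 = 127.0370 / 1.194390 = 106.36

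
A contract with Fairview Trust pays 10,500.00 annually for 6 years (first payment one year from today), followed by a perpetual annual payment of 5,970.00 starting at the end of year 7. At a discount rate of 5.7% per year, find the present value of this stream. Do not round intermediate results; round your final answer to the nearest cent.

127223.84

PV of 6-year annuity: 10,500.00 × [1 − (1+0.057)^−6] / 0.057 = 52122.17498
Perpetuity value at year 6: 5,970.00 / 0.057 = 104736.84211
PV of perpetuity: 104736.84211 / (1+0.057)^6 = 75101.66262
Total PV = 52122.17498 + 75101.66262 = 127223.83760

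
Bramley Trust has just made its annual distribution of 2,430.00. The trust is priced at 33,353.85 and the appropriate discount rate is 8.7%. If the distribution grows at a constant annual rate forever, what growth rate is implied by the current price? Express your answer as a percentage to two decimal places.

1.32%

P = D₀(1+g)/(r−g) ⇒ P(r−g) = D₀(1+g) ⇒ g(P+D₀) = P·r − D₀
g = (P·r − D₀)/(P + D₀) = (33,353.85×0.087 − 2,430.00) / (33,353.85 + 2,430.00) = 0.013184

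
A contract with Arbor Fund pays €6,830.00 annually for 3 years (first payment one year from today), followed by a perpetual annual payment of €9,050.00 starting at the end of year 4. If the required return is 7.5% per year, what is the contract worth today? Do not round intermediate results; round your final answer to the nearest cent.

PV of 3-year annuity: €6,830.00 × [1 − (1+0.075)^−3] / 0.075 = 17761.59080
Perpetuity value at year 3: €9,050.00 / 0.075 = 120666.66667
PV of perpetuity: 120666.66667 / (1+0.075)^3 = 97131.90872
Total PV = 17761.59080 + 97131.90872 = 114893.49952

€114893.50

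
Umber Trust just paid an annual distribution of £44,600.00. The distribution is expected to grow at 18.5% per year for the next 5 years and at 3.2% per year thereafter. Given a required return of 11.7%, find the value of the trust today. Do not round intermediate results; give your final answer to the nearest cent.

£994835.69

D_1 = 52851.00000
D_2 = 62628.43500
D_3 = 74214.69548
D_4 = 87944.41414
D_5 = 104214.13075
Terminal value at year 5: TV = D_5×(1+g_2)/(r−g_2) = 107548.98294/0.085 = 1265282.15221
P_0 = D_1/(1+r)^1 + D_2/(1+r)^2 + D_3/(1+r)^3 + D_4/(1+r)^4 + D_5/(1+r)^5 + TV/(1+r)^5
    = 47315.12981 + 50195.54953 + 53251.32157 + 56493.12092 + 59932.27241 + 727648.29564 = 994835.68988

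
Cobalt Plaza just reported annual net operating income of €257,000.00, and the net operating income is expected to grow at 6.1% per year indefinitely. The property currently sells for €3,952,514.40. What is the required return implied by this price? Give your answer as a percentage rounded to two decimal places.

D₁ = €257,000.00 × 1.061 = €272,677.0000
P = D₁/(r − g) ⇒ r = D₁/P + g = €272,677.0000/€3,952,514.40 + 0.061 = 0.068988 + 0.061 = 0.129988

13.00%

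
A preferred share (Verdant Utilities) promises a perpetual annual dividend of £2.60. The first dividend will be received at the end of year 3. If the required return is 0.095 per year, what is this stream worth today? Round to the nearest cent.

£22.83

Value at end of year 2: C / r = £2.60 / 0.095 = £27.3684
Discount to today: PV = £27.3684 / (1 + 0.095)^2 = £27.3684 / 1.199025 = £22.83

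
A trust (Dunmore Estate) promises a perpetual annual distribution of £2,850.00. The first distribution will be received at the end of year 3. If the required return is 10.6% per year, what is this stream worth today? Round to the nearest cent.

Value at end of year 2: C / r = £2,850.00 / 0.106 = £26,886.7925
Discount to today: PV = £26,886.7925 / (1 + 0.106)^2 = £26,886.7925 / 1.223236 = £21,980.05

£21980.05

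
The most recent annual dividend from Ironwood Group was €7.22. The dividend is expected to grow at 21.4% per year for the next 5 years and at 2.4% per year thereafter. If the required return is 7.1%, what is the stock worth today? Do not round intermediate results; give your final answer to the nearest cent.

€347.77

D_1 = 8.76508
D_2 = 10.64081
D_3 = 12.91794
D_4 = 15.68238
D_5 = 19.03841
Terminal value at year 5: TV = D_5×(1+g_2)/(r−g_2) = 19.49533/0.047 = 414.79425
P_0 = D_1/(1+r)^1 + D_2/(1+r)^2 + D_3/(1+r)^3 + D_4/(1+r)^4 + D_5/(1+r)^5 + TV/(1+r)^5
    = 8.18401 + 9.27675 + 10.51538 + 11.91939 + 13.51087 + 294.36446 = 347.77086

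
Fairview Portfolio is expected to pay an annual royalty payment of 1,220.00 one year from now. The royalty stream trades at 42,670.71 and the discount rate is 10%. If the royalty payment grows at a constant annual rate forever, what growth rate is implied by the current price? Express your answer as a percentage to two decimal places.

P = D₁/(r−g) ⇒ g = r − D₁/P = 0.1 − 1,220.00/42,670.71 = 0.071409

7.14%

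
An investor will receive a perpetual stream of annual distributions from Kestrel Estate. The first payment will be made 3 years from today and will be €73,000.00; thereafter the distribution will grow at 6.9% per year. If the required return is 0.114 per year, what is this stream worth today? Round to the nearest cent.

€1307193.76

Value at end of year 2: C₁ / (r − g) = €73,000.00 / (0.114 − 0.069) = €1,622,222.2222
Discount to today: PV = €1,622,222.2222 / (1 + 0.114)^2 = €1,622,222.2222 / 1.240996 = €1,307,193.76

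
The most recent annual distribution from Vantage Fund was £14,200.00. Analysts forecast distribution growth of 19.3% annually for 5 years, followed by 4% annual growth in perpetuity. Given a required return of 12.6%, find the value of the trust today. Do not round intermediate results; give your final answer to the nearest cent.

D_1 = 16940.60000
D_2 = 20210.13580
D_3 = 24110.69201
D_4 = 28764.05557
D_5 = 34315.51829
Terminal value at year 5: TV = D_5×(1+g_2)/(r−g_2) = 35688.13902/0.086 = 414978.36074
P_0 = D_1/(1+r)^1 + D_2/(1+r)^2 + D_3/(1+r)^3 + D_4/(1+r)^4 + D_5/(1+r)^5 + TV/(1+r)^5
    = 15044.93783 + 15940.15172 + 16888.63321 + 17893.55189 + 18958.26590 + 229262.75040 = 313988.29095

£313988.29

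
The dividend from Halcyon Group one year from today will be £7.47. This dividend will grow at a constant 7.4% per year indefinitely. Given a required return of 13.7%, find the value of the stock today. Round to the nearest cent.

Growing perpetuity: P = D₁ / (r − g) = £7.4700 / (0.137 − 0.074) = £118.57

£118.57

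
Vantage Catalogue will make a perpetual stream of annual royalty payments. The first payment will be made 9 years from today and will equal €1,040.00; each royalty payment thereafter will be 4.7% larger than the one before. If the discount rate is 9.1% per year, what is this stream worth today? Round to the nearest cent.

Value at end of year 8: C₁ / (r − g) = €1,040.00 / (0.091 − 0.047) = €23,636.3636
Discount to today: PV = €23,636.3636 / (1 + 0.091)^8 = €23,636.3636 / 2.007234 = €11,775.59

€11775.59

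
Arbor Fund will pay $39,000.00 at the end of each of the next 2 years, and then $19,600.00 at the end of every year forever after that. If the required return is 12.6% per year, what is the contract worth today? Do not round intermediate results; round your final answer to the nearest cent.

$188085.87

PV of 2-year annuity: $39,000.00 × [1 − (1+0.126)^−2] / 0.126 = 65395.98510
Perpetuity value at year 2: $19,600.00 / 0.126 = 155555.55556
PV of perpetuity: 155555.55556 / (1+0.126)^2 = 122689.88099
Total PV = 65395.98510 + 122689.88099 = 188085.86609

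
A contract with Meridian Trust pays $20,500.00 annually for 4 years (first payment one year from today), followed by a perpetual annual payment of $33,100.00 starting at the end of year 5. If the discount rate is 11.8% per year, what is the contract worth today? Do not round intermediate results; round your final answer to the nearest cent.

$242076.11

PV of 4-year annuity: $20,500.00 × [1 − (1+0.118)^−4] / 0.118 = 62528.85138
Perpetuity value at year 4: $33,100.00 / 0.118 = 280508.47458
PV of perpetuity: 280508.47458 / (1+0.118)^4 = 179547.25601
Total PV = 62528.85138 + 179547.25601 = 242076.10739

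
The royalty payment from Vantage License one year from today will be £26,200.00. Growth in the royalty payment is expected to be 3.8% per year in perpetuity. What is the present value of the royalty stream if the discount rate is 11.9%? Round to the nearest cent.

£323456.79

Growing perpetuity: P = D₁ / (r − g) = £26,200.0000 / (0.119 − 0.038) = £323,456.79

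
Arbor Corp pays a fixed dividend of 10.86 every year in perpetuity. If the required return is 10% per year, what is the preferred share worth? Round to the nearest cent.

108.60

Level perpetuity: PV = C / r = 10.86 / 0.1 = 108.60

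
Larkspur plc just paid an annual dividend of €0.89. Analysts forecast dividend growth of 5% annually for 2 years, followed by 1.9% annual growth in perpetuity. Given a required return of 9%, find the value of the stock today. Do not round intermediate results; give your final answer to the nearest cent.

€13.54

D_1 = 0.93450
D_2 = 0.98123
Terminal value at year 2: TV = D_2×(1+g_2)/(r−g_2) = 0.99987/0.071 = 14.08265
P_0 = D_1/(1+r)^1 + D_2/(1+r)^2 + TV/(1+r)^2
    = 0.85734 + 0.82588 + 11.85309 = 13.53630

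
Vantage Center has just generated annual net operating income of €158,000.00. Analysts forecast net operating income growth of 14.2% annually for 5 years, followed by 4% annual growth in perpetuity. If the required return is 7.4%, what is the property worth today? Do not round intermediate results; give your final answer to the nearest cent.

€7522663.55

D_1 = 180436.00000
D_2 = 206057.91200
D_3 = 235318.13550
D_4 = 268733.31075
D_5 = 306893.44087
Terminal value at year 5: TV = D_5×(1+g_2)/(r−g_2) = 319169.17851/0.034 = 9387328.77960
P_0 = D_1/(1+r)^1 + D_2/(1+r)^2 + D_3/(1+r)^3 + D_4/(1+r)^4 + D_5/(1+r)^5 + TV/(1+r)^5
    = 168003.72439 + 178640.83171 + 189951.42441 + 201978.14402 + 214766.33191 + 6569323.09363 = 7522663.55007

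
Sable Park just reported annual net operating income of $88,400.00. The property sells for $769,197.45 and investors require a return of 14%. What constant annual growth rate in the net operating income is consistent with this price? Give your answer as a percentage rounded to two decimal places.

P = D₀(1+g)/(r−g) ⇒ P(r−g) = D₀(1+g) ⇒ g(P+D₀) = P·r − D₀
g = (P·r − D₀)/(P + D₀) = ($769,197.45×0.14 − $88,400.00) / ($769,197.45 + $88,400.00) = 0.022490

2.25%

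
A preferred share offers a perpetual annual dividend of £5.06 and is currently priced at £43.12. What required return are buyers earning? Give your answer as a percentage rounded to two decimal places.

11.73%

P = C/r ⇒ r = C/P = £5.06/£43.12 = 0.117347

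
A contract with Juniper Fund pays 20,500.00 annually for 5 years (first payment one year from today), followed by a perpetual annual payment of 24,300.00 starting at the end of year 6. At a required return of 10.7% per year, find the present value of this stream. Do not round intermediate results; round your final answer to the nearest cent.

212951.76

PV of 5-year annuity: 20,500.00 × [1 − (1+0.107)^−5] / 0.107 = 76341.16146
Perpetuity value at year 5: 24,300.00 / 0.107 = 227102.80374
PV of perpetuity: 227102.80374 / (1+0.107)^5 = 136610.59772
Total PV = 76341.16146 + 136610.59772 = 212951.75918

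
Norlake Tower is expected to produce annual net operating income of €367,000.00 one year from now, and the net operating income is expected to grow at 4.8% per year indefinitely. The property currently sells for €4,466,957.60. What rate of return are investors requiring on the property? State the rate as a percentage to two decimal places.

13.02%

P = D₁/(r − g) ⇒ r = D₁/P + g = €367,000.0000/€4,466,957.60 + 0.048 = 0.082159 + 0.048 = 0.130159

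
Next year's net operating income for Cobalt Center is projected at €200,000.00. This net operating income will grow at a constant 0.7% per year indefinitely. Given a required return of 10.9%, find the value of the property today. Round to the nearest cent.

Growing perpetuity: P = D₁ / (r − g) = €200,000.0000 / (0.109 − 0.007) = €1,960,784.31

€1960784.31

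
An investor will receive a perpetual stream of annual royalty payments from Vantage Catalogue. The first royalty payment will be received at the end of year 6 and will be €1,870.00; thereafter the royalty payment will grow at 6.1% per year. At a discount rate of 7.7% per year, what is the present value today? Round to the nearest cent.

Value at end of year 5: C₁ / (r − g) = €1,870.00 / (0.077 − 0.061) = €116,875.0000
Discount to today: PV = €116,875.0000 / (1 + 0.077)^5 = €116,875.0000 / 1.449034 = €80,657.19

€80657.19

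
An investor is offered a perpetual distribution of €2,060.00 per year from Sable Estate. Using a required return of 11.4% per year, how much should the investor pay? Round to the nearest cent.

€18070.18

Level perpetuity: PV = C / r = €2,060.00 / 0.114 = €18,070.18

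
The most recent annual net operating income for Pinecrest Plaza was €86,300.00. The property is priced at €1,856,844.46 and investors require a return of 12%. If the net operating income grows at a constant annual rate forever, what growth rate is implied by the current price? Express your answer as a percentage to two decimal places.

7.03%

P = D₀(1+g)/(r−g) ⇒ P(r−g) = D₀(1+g) ⇒ g(P+D₀) = P·r − D₀
g = (P·r − D₀)/(P + D₀) = (€1,856,844.46×0.12 − €86,300.00) / (€1,856,844.46 + €86,300.00) = 0.070258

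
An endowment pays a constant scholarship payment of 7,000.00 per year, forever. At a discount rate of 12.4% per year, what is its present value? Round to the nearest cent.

Level perpetuity: PV = C / r = 7,000.00 / 0.124 = 56,451.61

56451.61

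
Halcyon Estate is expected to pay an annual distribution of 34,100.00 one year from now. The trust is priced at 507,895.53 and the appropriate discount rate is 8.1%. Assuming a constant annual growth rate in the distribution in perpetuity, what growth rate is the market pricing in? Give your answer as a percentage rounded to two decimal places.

P = D₁/(r−g) ⇒ g = r − D₁/P = 0.081 − 34,100.00/507,895.53 = 0.013860

1.39%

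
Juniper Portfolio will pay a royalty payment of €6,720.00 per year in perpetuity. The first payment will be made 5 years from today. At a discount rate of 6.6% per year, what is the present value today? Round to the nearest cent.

€78849.06

Value at end of year 4: C / r = €6,720.00 / 0.066 = €101,818.1818
Discount to today: PV = €101,818.1818 / (1 + 0.066)^4 = €101,818.1818 / 1.291305 = €78,849.06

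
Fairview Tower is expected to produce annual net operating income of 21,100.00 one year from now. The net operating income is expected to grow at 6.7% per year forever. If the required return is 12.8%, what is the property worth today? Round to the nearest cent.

Growing perpetuity: P = D₁ / (r − g) = 21,100.0000 / (0.128 − 0.067) = 345,901.64

345901.64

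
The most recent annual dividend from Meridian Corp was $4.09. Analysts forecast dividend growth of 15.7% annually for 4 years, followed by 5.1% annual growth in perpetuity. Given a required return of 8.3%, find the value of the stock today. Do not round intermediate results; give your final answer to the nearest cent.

$194.34

D_1 = 4.73213
D_2 = 5.47507
D_3 = 6.33466
D_4 = 7.32920
Terminal value at year 4: TV = D_4×(1+g_2)/(r−g_2) = 7.70299/0.032 = 240.71851
P_0 = D_1/(1+r)^1 + D_2/(1+r)^2 + D_3/(1+r)^3 + D_4/(1+r)^4 + TV/(1+r)^4
    = 4.36946 + 4.66802 + 4.98698 + 5.32774 + 174.98292 = 194.33513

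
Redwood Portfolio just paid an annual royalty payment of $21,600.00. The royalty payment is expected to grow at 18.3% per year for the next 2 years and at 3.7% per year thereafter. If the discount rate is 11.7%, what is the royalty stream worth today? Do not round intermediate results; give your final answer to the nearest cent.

D_1 = 25552.80000
D_2 = 30228.96240
Terminal value at year 2: TV = D_2×(1+g_2)/(r−g_2) = 31347.43401/0.08 = 391842.92511
P_0 = D_1/(1+r)^1 + D_2/(1+r)^2 + TV/(1+r)^2
    = 22876.27574 + 24227.96258 + 314054.96491 = 361159.20322

$361159.20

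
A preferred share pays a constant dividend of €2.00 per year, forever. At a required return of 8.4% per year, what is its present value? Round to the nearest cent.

Level perpetuity: PV = C / r = €2.00 / 0.084 = €23.81

€23.81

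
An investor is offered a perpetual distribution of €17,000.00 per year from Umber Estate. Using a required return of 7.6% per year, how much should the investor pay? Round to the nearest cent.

€223684.21

Level perpetuity: PV = C / r = €17,000.00 / 0.076 = €223,684.21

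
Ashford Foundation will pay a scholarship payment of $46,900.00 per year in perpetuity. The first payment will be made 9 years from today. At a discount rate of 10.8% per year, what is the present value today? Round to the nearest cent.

Value at end of year 8: C / r = $46,900.00 / 0.108 = $434,259.2593
Discount to today: PV = $434,259.2593 / (1 + 0.108)^8 = $434,259.2593 / 2.271528 = $191,174.96

$191174.96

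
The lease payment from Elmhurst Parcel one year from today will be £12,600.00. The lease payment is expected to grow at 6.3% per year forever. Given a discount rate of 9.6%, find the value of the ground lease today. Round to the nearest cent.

Growing perpetuity: P = D₁ / (r − g) = £12,600.0000 / (0.096 − 0.063) = £381,818.18

£381818.18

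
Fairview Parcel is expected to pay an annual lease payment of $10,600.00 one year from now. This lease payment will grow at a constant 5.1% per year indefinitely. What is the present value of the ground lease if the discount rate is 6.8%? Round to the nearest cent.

Growing perpetuity: P = D₁ / (r − g) = $10,600.0000 / (0.068 − 0.051) = $623,529.41

$623529.41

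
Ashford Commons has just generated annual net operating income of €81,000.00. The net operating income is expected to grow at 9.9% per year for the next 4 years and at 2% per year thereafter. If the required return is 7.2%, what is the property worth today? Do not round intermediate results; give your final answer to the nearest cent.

€2099987.55

D_1 = 89019.00000
D_2 = 97831.88100
D_3 = 107517.23722
D_4 = 118161.44370
Terminal value at year 4: TV = D_4×(1+g_2)/(r−g_2) = 120524.67258/0.052 = 2317782.16496
P_0 = D_1/(1+r)^1 + D_2/(1+r)^2 + D_3/(1+r)^3 + D_4/(1+r)^4 + TV/(1+r)^4
    = 83040.11194 + 85131.60730 + 87275.78024 + 89473.95754 + 1755066.09026 = 2099987.54729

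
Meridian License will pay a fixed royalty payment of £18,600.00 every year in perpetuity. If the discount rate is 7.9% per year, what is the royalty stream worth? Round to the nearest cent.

£235443.04

Level perpetuity: PV = C / r = £18,600.00 / 0.079 = £235,443.04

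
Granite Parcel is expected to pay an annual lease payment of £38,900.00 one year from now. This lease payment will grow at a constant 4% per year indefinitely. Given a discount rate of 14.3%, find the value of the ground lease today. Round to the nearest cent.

£377669.90

Growing perpetuity: P = D₁ / (r − g) = £38,900.0000 / (0.143 − 0.04) = £377,669.90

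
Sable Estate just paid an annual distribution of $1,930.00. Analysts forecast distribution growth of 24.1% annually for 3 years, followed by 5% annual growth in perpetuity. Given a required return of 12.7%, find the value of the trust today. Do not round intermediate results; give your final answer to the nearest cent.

$42182.16

D_1 = 2395.13000
D_2 = 2972.35633
D_3 = 3688.69421
Terminal value at year 3: TV = D_3×(1+g_2)/(r−g_2) = 3873.12892/0.077 = 50300.37553
P_0 = D_1/(1+r)^1 + D_2/(1+r)^2 + D_3/(1+r)^3 + TV/(1+r)^3
    = 2125.22626 + 2340.20035 + 2576.91982 + 35139.81569 = 42182.16212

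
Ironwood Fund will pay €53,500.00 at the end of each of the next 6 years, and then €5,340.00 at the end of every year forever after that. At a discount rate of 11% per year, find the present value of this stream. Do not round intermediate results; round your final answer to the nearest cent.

PV of 6-year annuity: €53,500.00 × [1 − (1+0.11)^−6] / 0.11 = 226333.77517
Perpetuity value at year 6: €5,340.00 / 0.11 = 48545.45455
PV of perpetuity: 48545.45455 / (1+0.11)^6 = 25954.38241
Total PV = 226333.77517 + 25954.38241 = 252288.15758

€252288.16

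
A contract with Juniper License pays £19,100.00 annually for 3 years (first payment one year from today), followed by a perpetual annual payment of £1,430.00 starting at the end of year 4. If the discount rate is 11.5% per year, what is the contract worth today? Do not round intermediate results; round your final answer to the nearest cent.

PV of 3-year annuity: £19,100.00 × [1 − (1+0.115)^−3] / 0.115 = 46272.03028
Perpetuity value at year 3: £1,430.00 / 0.115 = 12434.78261
PV of perpetuity: 12434.78261 / (1+0.115)^3 = 8970.43689
Total PV = 46272.03028 + 8970.43689 = 55242.46716

£55242.47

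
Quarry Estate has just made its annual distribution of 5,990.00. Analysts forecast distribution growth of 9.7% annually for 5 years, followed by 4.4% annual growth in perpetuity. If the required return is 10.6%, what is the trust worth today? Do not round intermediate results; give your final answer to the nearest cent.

D_1 = 6571.03000
D_2 = 7208.41991
D_3 = 7907.63664
D_4 = 8674.67740
D_5 = 9516.12110
Terminal value at year 5: TV = D_5×(1+g_2)/(r−g_2) = 9934.83043/0.062 = 160239.20051
P_0 = D_1/(1+r)^1 + D_2/(1+r)^2 + D_3/(1+r)^3 + D_4/(1+r)^4 + D_5/(1+r)^5 + TV/(1+r)^5
    = 5941.25678 + 5892.91021 + 5844.95705 + 5797.39411 + 5750.21821 + 96826.25497 = 126052.99132

126052.99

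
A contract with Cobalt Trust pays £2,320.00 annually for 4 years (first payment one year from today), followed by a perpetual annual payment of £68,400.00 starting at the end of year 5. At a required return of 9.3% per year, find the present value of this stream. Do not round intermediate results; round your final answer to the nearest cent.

PV of 4-year annuity: £2,320.00 × [1 − (1+0.093)^−4] / 0.093 = 7466.92238
Perpetuity value at year 4: £68,400.00 / 0.093 = 735483.87097
PV of perpetuity: 735483.87097 / (1+0.093)^4 = 515338.40073
Total PV = 7466.92238 + 515338.40073 = 522805.32312

£522805.32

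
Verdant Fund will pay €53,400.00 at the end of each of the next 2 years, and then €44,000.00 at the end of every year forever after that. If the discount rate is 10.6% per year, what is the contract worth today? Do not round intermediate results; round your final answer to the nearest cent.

PV of 2-year annuity: €53,400.00 × [1 − (1+0.106)^−2] / 0.106 = 91936.79715
Perpetuity value at year 2: €44,000.00 / 0.106 = 415094.33962
PV of perpetuity: 415094.33962 / (1+0.106)^2 = 339341.17343
Total PV = 91936.79715 + 339341.17343 = 431277.97058

€431277.97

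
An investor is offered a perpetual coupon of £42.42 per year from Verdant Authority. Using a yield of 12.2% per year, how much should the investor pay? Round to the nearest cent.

Level perpetuity: PV = C / r = £42.42 / 0.122 = £347.70

£347.70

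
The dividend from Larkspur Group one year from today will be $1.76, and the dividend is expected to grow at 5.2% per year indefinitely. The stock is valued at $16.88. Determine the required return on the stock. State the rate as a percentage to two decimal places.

15.63%

P = D₁/(r − g) ⇒ r = D₁/P + g = $1.7600/$16.88 + 0.052 = 0.104265 + 0.052 = 0.156265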